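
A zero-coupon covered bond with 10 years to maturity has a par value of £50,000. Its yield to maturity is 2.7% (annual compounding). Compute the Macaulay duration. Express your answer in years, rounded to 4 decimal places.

A zero-coupon bond has a single cash flow at maturity, so its Macaulay duration equals its maturity: 10 years.

10.0000 years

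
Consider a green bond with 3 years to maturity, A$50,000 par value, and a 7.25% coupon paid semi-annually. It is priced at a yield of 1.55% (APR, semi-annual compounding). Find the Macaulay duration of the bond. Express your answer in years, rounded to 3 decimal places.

Periodic yield y = 0.00775. Discount each cash flow and weight by its period:
  t   CF        PV=CF/(1+0.00775)^t    t·PV
  1     1,812.50     1,798.5612     1,798.5612
  2     1,812.50     1,784.7295     3,569.4590
  3     1,812.50     1,771.0042     5,313.0126
  4     1,812.50     1,757.3845     7,029.5379
  5     1,812.50     1,743.8695     8,719.3475
  6    51,812.50    49,467.2431   296,803.4586
  Σ                 58,322.7919   323,233.3768
Price P = Σ PV = 58,322.7919.
Macaulay duration = Σ(t·PV) / P = 323,233.3768 / 58,322.7919 = 5.54215 half-year periods.
In years: 5.54215 / 2 = 2.77107 years.

2.771 years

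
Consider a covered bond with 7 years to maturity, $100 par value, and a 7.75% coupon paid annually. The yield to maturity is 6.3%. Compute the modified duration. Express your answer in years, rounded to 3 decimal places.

Periodic yield y = 0.063. First find Macaulay duration:
  t   CF        PV=CF/(1+0.063)^t    t·PV
  1         7.75         7.2907         7.2907
  2         7.75         6.8586        13.7172
  3         7.75         6.4521        19.3563
  4         7.75         6.0697        24.2789
  5         7.75         5.7100        28.5500
  6         7.75         5.3716        32.2295
  7       107.75        70.2562       491.7931
  Σ                    108.0088       617.2157
P = 108.0088; Macaulay duration = 617.2157 / 108.0088 = 5.71449 years.
Modified duration = D_Mac / (1 + y) = 5.71449 / 1.063 = 5.37582 years.

5.376 years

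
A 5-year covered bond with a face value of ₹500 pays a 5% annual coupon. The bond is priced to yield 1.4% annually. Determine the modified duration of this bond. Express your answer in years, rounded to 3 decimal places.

Periodic yield y = 0.014. First find Macaulay duration:
  t   CF        PV=CF/(1+0.014)^t    t·PV
  1        25.00        24.6548        24.6548
  2        25.00        24.3144        48.6289
  3        25.00        23.9787        71.9362
  4        25.00        23.6477        94.5906
  5       525.00       489.7445     2,448.7223
  Σ                    586.3401     2,688.5328
P = 586.3401; Macaulay duration = 2,688.5328 / 586.3401 = 4.58528 years.
Modified duration = D_Mac / (1 + y) = 4.58528 / 1.014 = 4.52197 years.

4.522 years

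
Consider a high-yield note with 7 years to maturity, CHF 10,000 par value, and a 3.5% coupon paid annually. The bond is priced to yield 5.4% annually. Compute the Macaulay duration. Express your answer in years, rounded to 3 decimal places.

Periodic yield y = 0.054. Discount each cash flow and weight by its year:
  t   CF        PV=CF/(1+0.054)^t    t·PV
  1       350.00       332.0683       332.0683
  2       350.00       315.0553       630.1106
  3       350.00       298.9140       896.7419
  4       350.00       283.5996     1,134.3984
  5       350.00       269.0698     1,345.3491
  6       350.00       255.2845     1,531.7068
  7    10,350.00     7,162.3588    50,136.5116
  Σ                  8,916.3503    56,006.8867
Price P = Σ PV = 8,916.3503.
Macaulay duration = Σ(t·PV) / P = 56,006.8867 / 8,916.3503 = 6.28137 years.

6.281 years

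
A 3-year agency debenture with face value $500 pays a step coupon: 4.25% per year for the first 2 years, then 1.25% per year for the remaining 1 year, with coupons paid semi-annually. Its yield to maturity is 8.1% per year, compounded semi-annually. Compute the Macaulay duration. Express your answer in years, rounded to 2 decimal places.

Periodic yield y = 0.0405. Discount each cash flow and weight by its period:
  t   CF        PV=CF/(1+0.0405)^t    t·PV
  1       10.625        10.2114        10.2114
  2       10.625         9.8140        19.6279
  3       10.625         9.4320        28.2959
  4       10.625         9.0648        36.2594
  5        3.125         2.5624        12.8118
  6      503.125       396.4819     2,378.8915
  Σ                    437.5665     2,486.0980
Price P = Σ PV = 437.5665.
Macaulay duration = Σ(t·PV) / P = 2,486.0980 / 437.5665 = 5.68165 half-year periods.
In years: 5.68165 / 2 = 2.84082 years.

2.84 years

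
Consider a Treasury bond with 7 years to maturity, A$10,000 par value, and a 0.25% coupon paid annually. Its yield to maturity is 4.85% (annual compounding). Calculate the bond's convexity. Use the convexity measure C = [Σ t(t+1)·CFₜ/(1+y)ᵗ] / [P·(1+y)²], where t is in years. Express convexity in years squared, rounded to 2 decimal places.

50.33

With y = 0.0485:
  t   CF        PV=CF/(1+0.0485)^t    t·PV        t(t+1)·PV
  1        25.00        23.8436        23.8436          47.6872
  2        25.00        22.7407        45.4813         136.4440
  3        25.00        21.6888        65.0663         260.2651
  4        25.00        20.6855        82.7420         413.7102
  5        25.00        19.7287        98.6434         591.8601
  6        25.00        18.8161       112.8965         790.2758
  7    10,025.00     7,196.2350    50,373.6451     402,989.1604
  Σ                  7,323.7383    50,802.3182     405,229.4029
P = 7,323.7383.
Convexity = Σ t(t+1)·PV / [P·(1+y)²] = 405,229.4029 / (7,323.7383 × 1.099352) = 50.33050.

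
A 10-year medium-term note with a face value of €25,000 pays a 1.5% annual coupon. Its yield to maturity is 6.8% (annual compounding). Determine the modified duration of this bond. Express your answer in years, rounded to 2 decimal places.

8.56 years

Periodic yield y = 0.068. First find Macaulay duration:
  t   CF        PV=CF/(1+0.068)^t    t·PV
  1       375.00       351.1236       351.1236
  2       375.00       328.7674       657.5348
  3       375.00       307.8347       923.5040
  4       375.00       288.2347     1,152.9388
  5       375.00       269.8827     1,349.4134
  6       375.00       252.6991     1,516.1948
  7       375.00       236.6097     1,656.2677
  8       375.00       221.5446     1,772.3571
  9       375.00       207.4388     1,866.9492
  10   25,375.00    13,142.9702   131,429.7022
  Σ                 15,607.1055   142,675.9856
P = 15,607.1055; Macaulay duration = 142,675.9856 / 15,607.1055 = 9.14173 years.
Modified duration = D_Mac / (1 + y) = 9.14173 / 1.068 = 8.55967 years.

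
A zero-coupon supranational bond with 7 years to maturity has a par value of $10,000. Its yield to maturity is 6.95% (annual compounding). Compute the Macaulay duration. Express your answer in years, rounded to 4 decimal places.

A zero-coupon bond has a single cash flow at maturity, so its Macaulay duration equals its maturity: 7 years.

7.0000 years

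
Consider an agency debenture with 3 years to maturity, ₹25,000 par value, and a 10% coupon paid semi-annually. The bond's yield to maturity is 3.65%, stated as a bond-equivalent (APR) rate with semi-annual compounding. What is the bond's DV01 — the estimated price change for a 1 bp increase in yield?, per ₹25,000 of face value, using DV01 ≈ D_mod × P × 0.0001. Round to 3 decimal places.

₹7.800

Periodic yield y = 0.01825.
  t   CF        PV=CF/(1+0.01825)^t    t·PV
  1     1,250.00     1,227.5964     1,227.5964
  2     1,250.00     1,205.5943     2,411.1885
  3     1,250.00     1,183.9865     3,551.9596
  4     1,250.00     1,162.7660     4,651.0641
  5     1,250.00     1,141.9259     5,709.6294
  6    26,250.00    23,550.6444   141,303.8665
  Σ                 29,472.5135   158,855.3045
P = 29,472.5135; D_Mac = 5.38995 half-year periods = 2.69497 yrs; D_mod = 2.64667 yrs.
DV01 ≈ 2.64667 × 29,472.5135 × 0.0001 = 7.800408.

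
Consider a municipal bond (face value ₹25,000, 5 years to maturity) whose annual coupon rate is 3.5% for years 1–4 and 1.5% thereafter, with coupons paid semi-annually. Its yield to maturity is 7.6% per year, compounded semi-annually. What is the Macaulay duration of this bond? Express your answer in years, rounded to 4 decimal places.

Periodic yield y = 0.038. Discount each cash flow and weight by its period:
  t   CF        PV=CF/(1+0.038)^t    t·PV
  1       437.50       421.4836       421.4836
  2       437.50       406.0536       812.1072
  3       437.50       391.1884     1,173.5653
  4       437.50       376.8675     1,507.4698
  5       437.50       363.0708     1,815.3539
  6       437.50       349.7792     2,098.6750
  7       437.50       336.9741     2,358.8190
  8       437.50       324.6379     2,597.1033
  9       187.50       134.0371     1,206.3341
  10   25,187.50    17,346.4867   173,464.8674
  Σ                 20,450.5789   187,455.7785
Price P = Σ PV = 20,450.5789.
Macaulay duration = Σ(t·PV) / P = 187,455.7785 / 20,450.5789 = 9.16628 half-year periods.
In years: 9.16628 / 2 = 4.58314 years.

4.5831 years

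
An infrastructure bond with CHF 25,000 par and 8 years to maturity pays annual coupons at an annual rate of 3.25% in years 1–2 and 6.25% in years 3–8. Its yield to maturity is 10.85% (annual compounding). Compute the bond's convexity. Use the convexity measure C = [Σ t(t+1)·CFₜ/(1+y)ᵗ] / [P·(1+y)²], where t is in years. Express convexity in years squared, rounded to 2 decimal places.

45.12

With y = 0.1085:
  t   CF        PV=CF/(1+0.1085)^t    t·PV        t(t+1)·PV
  1       812.50       732.9725       732.9725       1,465.9450
  2       812.50       661.2291     1,322.4583       3,967.3748
  3     1,562.50     1,147.1308     3,441.3923      13,765.5694
  4     1,562.50     1,034.8496     4,139.3984      20,696.9920
  5     1,562.50       933.5585     4,667.7925      28,006.7551
  6     1,562.50       842.1818     5,053.0907      35,371.6347
  7     1,562.50       759.7490     5,318.2431      42,545.9447
  8    26,562.50    11,651.5410    93,212.3280     838,910.9521
  Σ                 17,763.2123   117,887.6758     984,731.1677
P = 17,763.2123.
Convexity = Σ t(t+1)·PV / [P·(1+y)²] = 984,731.1677 / (17,763.2123 × 1.228772) = 45.11540.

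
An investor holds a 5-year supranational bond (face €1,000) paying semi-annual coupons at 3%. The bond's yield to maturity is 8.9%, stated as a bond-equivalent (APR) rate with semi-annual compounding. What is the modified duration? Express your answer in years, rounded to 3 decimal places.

4.426 years

Periodic yield y = 0.0445. First find Macaulay duration:
  t   CF        PV=CF/(1+0.0445)^t    t·PV
  1        15.00        14.3609        14.3609
  2        15.00        13.7491        27.4982
  3        15.00        13.1633        39.4900
  4        15.00        12.6025        50.4101
  5        15.00        12.0656        60.3280
  6        15.00        11.5516        69.3094
  7        15.00        11.0594        77.4159
  8        15.00        10.5882        84.7059
  9        15.00        10.1371        91.2342
  10    1,015.00       656.7221     6,567.2205
  Σ                    765.9999     7,081.9731
P = 765.9999; Macaulay duration = 7,081.9731 / 765.9999 = 9.24540 half-year periods = 4.62270 years.
Modified duration = D_Mac / (1 + y) = 4.62270 / 1.0445 = 4.42575 years.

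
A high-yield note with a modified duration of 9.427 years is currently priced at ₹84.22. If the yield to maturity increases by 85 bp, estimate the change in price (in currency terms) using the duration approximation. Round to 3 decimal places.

Duration approximation: ΔP/P ≈ -D_mod · Δy = -9.427 × (+0.0085) = -0.0801295.
ΔP ≈ 84.22 × (-0.0801295) = -6.74850649.

-₹6.749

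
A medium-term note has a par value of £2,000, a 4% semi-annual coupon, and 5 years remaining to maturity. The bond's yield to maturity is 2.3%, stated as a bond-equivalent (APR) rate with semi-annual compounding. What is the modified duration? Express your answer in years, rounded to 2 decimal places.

4.55 years

Periodic yield y = 0.0115. First find Macaulay duration:
  t   CF        PV=CF/(1+0.0115)^t    t·PV
  1        40.00        39.5452        39.5452
  2        40.00        39.0956        78.1913
  3        40.00        38.6511       115.9534
  4        40.00        38.2117       152.8468
  5        40.00        37.7773       188.8863
  6        40.00        37.3478       224.0866
  7        40.00        36.9232       258.4621
  8        40.00        36.5034       292.0269
  9        40.00        36.0883       324.7951
  10    2,040.00     1,819.5806    18,195.8059
  Σ                  2,159.7242    19,870.5998
P = 2,159.7242; Macaulay duration = 19,870.5998 / 2,159.7242 = 9.20053 half-year periods = 4.60026 years.
Modified duration = D_Mac / (1 + y) = 4.60026 / 1.0115 = 4.54796 years.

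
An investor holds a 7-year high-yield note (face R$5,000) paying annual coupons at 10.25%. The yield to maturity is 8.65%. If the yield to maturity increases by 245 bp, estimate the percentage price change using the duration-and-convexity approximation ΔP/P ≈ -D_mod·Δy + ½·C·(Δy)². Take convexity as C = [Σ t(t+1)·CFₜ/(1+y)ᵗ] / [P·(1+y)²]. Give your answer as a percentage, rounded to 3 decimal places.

-11.165%

With y = 0.0865:
  t   CF        PV=CF/(1+0.0865)^t    t·PV        t(t+1)·PV
  1       512.50       471.6981       471.6981         943.3962
  2       512.50       434.1446       868.2892       2,604.8676
  3       512.50       399.5809     1,198.7426       4,794.9703
  4       512.50       367.7689     1,471.0754       7,355.3771
  5       512.50       338.4895     1,692.4476      10,154.6854
  6       512.50       311.5412     1,869.2472      13,084.7303
  7     5,512.50     3,084.1855    21,589.2983     172,714.3867
  Σ                  5,407.4086    29,160.7984     211,652.4137
P = 5,407.4086; D_Mac = 5.39275 yrs; D_mod = 4.96341 yrs; C = 33.15695.
Duration effect: -4.96341 × (+0.0245) = -0.121604
Convexity effect: 0.5 × 33.15695 × (0.0245)² = +0.0099512
ΔP/P ≈ -0.121604 + 0.0099512 = -0.111652 = -11.1652%.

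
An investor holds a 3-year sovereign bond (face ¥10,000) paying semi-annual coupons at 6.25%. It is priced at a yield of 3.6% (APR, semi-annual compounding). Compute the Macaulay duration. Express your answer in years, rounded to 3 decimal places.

Periodic yield y = 0.018. Discount each cash flow and weight by its period:
  t   CF        PV=CF/(1+0.018)^t    t·PV
  1       312.50       306.9745       306.9745
  2       312.50       301.5466       603.0932
  3       312.50       296.2148       888.6443
  4       312.50       290.9772     1,163.9087
  5       312.50       285.8322     1,429.1609
  6    10,312.50     9,265.6799    55,594.0795
  Σ                 10,747.2251    59,985.8611
Price P = Σ PV = 10,747.2251.
Macaulay duration = Σ(t·PV) / P = 59,985.8611 / 10,747.2251 = 5.58152 half-year periods.
In years: 5.58152 / 2 = 2.79076 years.

2.791 years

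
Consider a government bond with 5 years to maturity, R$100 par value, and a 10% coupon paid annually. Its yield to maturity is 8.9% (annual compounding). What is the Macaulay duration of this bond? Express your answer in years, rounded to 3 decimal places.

4.189 years

Periodic yield y = 0.089. Discount each cash flow and weight by its year:
  t   CF        PV=CF/(1+0.089)^t    t·PV
  1        10.00         9.1827         9.1827
  2        10.00         8.4323        16.8645
  3        10.00         7.7431        23.2294
  4        10.00         7.1103        28.4412
  5       110.00        71.8213       359.1065
  Σ                    104.2897       436.8244
Price P = Σ PV = 104.2897.
Macaulay duration = Σ(t·PV) / P = 436.8244 / 104.2897 = 4.18857 years.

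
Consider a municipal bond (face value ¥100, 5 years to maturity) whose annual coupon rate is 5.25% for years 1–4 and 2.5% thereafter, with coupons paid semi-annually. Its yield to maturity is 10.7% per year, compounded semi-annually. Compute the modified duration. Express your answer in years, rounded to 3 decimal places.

Periodic yield y = 0.0535. First find Macaulay duration:
  t   CF        PV=CF/(1+0.0535)^t    t·PV
  1        2.625         2.4917         2.4917
  2        2.625         2.3652         4.7303
  3        2.625         2.2450         6.7351
  4        2.625         2.1310         8.5242
  5        2.625         2.0228        10.1141
  6        2.625         1.9201        11.5206
  7        2.625         1.8226        12.7581
  8        2.625         1.7300        13.8402
  9        1.250         0.7820         7.0379
  10     101.250        60.1242       601.2424
  Σ                     77.6347       678.9946
P = 77.6347; Macaulay duration = 678.9946 / 77.6347 = 8.74602 half-year periods = 4.37301 years.
Modified duration = D_Mac / (1 + y) = 4.37301 / 1.0535 = 4.15094 years.

4.151 years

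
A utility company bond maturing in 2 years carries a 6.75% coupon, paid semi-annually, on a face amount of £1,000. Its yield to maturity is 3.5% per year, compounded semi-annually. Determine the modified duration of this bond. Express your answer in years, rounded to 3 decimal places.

1.875 years

Periodic yield y = 0.0175. First find Macaulay duration:
  t   CF        PV=CF/(1+0.0175)^t    t·PV
  1        33.75        33.1695        33.1695
  2        33.75        32.5990        65.1981
  3        33.75        32.0384        96.1151
  4     1,033.75       964.4459     3,857.7834
  Σ                  1,062.2528     4,052.2662
P = 1,062.2528; Macaulay duration = 4,052.2662 / 1,062.2528 = 3.81479 half-year periods = 1.90739 years.
Modified duration = D_Mac / (1 + y) = 1.90739 / 1.0175 = 1.87459 years.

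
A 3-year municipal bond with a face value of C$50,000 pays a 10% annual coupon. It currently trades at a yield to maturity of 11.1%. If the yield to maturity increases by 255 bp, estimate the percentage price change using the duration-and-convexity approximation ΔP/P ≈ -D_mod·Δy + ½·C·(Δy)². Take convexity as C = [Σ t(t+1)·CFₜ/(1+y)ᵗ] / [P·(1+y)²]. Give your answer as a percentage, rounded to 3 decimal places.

-5.991%

With y = 0.111:
  t   CF        PV=CF/(1+0.111)^t    t·PV        t(t+1)·PV
  1     5,000.00     4,500.4500     4,500.4500       9,000.9001
  2     5,000.00     4,050.8101     8,101.6202      24,304.8607
  3    55,000.00    40,107.0309   120,321.0927     481,284.3709
  Σ                 48,658.2911   132,923.1630     514,590.1317
P = 48,658.2911; D_Mac = 2.73177 yrs; D_mod = 2.45884 yrs; C = 8.56794.
Duration effect: -2.45884 × (+0.0255) = -0.062700
Convexity effect: 0.5 × 8.56794 × (0.0255)² = +0.0027857
ΔP/P ≈ -0.062700 + 0.0027857 = -0.059915 = -5.9915%.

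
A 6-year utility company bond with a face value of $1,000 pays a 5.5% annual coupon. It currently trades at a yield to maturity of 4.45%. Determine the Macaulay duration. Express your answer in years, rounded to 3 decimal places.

5.292 years

Periodic yield y = 0.0445. Discount each cash flow and weight by its year:
  t   CF        PV=CF/(1+0.0445)^t    t·PV
  1        55.00        52.6568        52.6568
  2        55.00        50.4134       100.8268
  3        55.00        48.2656       144.7967
  4        55.00        46.2092       184.8370
  5        55.00        44.2405       221.2027
  6     1,055.00       812.4596     4,874.7578
  Σ                  1,054.2451     5,579.0777
Price P = Σ PV = 1,054.2451.
Macaulay duration = Σ(t·PV) / P = 5,579.0777 / 1,054.2451 = 5.29201 years.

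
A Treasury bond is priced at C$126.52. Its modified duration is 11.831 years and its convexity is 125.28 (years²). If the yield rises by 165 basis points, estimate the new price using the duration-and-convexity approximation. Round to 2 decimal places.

Duration effect: -D_mod·Δy = -11.831 × (+0.0165) = -0.1952115
Convexity effect: ½·C·(Δy)² = 0.5 × 125.28 × (0.0165)² = +0.01705374
ΔP/P ≈ -0.1952115 + 0.01705374 = -0.17815776
New price ≈ 126.52 × (1 - 0.17815776) = 103.9794802048.

C$103.98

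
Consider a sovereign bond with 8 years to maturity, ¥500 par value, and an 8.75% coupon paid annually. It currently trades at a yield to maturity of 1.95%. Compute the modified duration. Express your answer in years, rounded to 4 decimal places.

6.3334 years

Periodic yield y = 0.0195. First find Macaulay duration:
  t   CF        PV=CF/(1+0.0195)^t    t·PV
  1        43.75        42.9132        42.9132
  2        43.75        42.0924        84.1848
  3        43.75        41.2873       123.8619
  4        43.75        40.4976       161.9903
  5        43.75        39.7230       198.6149
  6        43.75        38.9632       233.7792
  7        43.75        38.2180       267.5257
  8       543.75       465.9094     3,727.2748
  Σ                    749.6040     4,840.1449
P = 749.6040; Macaulay duration = 4,840.1449 / 749.6040 = 6.45694 years.
Modified duration = D_Mac / (1 + y) = 6.45694 / 1.0195 = 6.33343 years.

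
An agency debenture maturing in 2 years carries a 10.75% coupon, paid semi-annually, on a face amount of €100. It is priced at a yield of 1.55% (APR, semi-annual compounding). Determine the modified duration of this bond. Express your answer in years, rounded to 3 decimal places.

1.851 years

Periodic yield y = 0.00775. First find Macaulay duration:
  t   CF        PV=CF/(1+0.00775)^t    t·PV
  1        5.375         5.3337         5.3337
  2        5.375         5.2926        10.5853
  3        5.375         5.2519        15.7558
  4      105.375       102.1707       408.6828
  Σ                    118.0490       440.3576
P = 118.0490; Macaulay duration = 440.3576 / 118.0490 = 3.73030 half-year periods = 1.86515 years.
Modified duration = D_Mac / (1 + y) = 1.86515 / 1.00775 = 1.85080 years.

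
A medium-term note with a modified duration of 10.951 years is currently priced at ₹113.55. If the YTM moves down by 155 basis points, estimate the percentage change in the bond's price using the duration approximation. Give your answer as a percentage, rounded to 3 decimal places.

+16.974%

Duration approximation: ΔP/P ≈ -D_mod · Δy = -10.951 × (-0.0155) = +0.1697405.
As a percentage: +16.97405%.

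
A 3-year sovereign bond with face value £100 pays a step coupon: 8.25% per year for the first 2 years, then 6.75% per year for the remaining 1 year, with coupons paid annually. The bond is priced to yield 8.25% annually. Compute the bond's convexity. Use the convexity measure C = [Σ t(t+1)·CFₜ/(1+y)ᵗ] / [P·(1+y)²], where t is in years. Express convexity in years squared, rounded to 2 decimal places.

With y = 0.0825:
  t   CF        PV=CF/(1+0.0825)^t    t·PV        t(t+1)·PV
  1         8.25         7.6212         7.6212          15.2425
  2         8.25         7.0404        14.0808          42.2425
  3       106.75        84.1558       252.4675       1,009.8699
  Σ                     98.8175       274.1695       1,067.3548
P = 98.8175.
Convexity = Σ t(t+1)·PV / [P·(1+y)²] = 1,067.3548 / (98.8175 × 1.171806) = 9.21763.

9.22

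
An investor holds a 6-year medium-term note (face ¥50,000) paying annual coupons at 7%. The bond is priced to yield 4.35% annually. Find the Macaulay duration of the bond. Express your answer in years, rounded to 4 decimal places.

Periodic yield y = 0.0435. Discount each cash flow and weight by its year:
  t   CF        PV=CF/(1+0.0435)^t    t·PV
  1     3,500.00     3,354.0968     3,354.0968
  2     3,500.00     3,214.2758     6,428.5516
  3     3,500.00     3,080.2835     9,240.8504
  4     3,500.00     2,951.8768    11,807.5073
  5     3,500.00     2,828.8230    14,144.1151
  6    53,500.00    41,438.0263   248,628.1577
  Σ                 56,867.3822   293,603.2789
Price P = Σ PV = 56,867.3822.
Macaulay duration = Σ(t·PV) / P = 293,603.2789 / 56,867.3822 = 5.16295 years.

5.1629 years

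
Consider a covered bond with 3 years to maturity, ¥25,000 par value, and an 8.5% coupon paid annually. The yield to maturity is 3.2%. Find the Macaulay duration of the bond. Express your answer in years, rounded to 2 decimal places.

Periodic yield y = 0.032. Discount each cash flow and weight by its year:
  t   CF        PV=CF/(1+0.032)^t    t·PV
  1     2,125.00     2,059.1085     2,059.1085
  2     2,125.00     1,995.2602     3,990.5204
  3    27,125.00    24,679.1760    74,037.5280
  Σ                 28,733.5447    80,087.1569
Price P = Σ PV = 28,733.5447.
Macaulay duration = Σ(t·PV) / P = 80,087.1569 / 28,733.5447 = 2.78724 years.

2.79 years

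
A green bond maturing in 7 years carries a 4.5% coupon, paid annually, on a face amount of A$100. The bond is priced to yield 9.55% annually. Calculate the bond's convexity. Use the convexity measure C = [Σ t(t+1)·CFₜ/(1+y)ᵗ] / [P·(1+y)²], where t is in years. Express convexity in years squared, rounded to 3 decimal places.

37.968

With y = 0.0955:
  t   CF        PV=CF/(1+0.0955)^t    t·PV        t(t+1)·PV
  1         4.50         4.1077         4.1077           8.2154
  2         4.50         3.7496         7.4992          22.4977
  3         4.50         3.4228        10.2683          41.0730
  4         4.50         3.1244        12.4975          62.4875
  5         4.50         2.8520        14.2600          85.5602
  6         4.50         2.6034        15.6203         109.3421
  7       104.50        55.1861       386.3026       3,090.4210
  Σ                     75.0459       450.5557       3,419.5970
P = 75.0459.
Convexity = Σ t(t+1)·PV / [P·(1+y)²] = 3,419.5970 / (75.0459 × 1.200120) = 37.96846.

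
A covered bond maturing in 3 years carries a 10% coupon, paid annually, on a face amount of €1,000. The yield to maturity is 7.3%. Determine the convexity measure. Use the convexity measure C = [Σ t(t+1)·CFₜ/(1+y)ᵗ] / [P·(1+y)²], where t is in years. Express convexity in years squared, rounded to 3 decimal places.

With y = 0.073:
  t   CF        PV=CF/(1+0.073)^t    t·PV        t(t+1)·PV
  1       100.00        93.1966        93.1966         186.3933
  2       100.00        86.8561       173.7123         521.1369
  3     1,100.00       890.4172     2,671.2515      10,685.0059
  Σ                  1,070.4699     2,938.1604      11,392.5360
P = 1,070.4699.
Convexity = Σ t(t+1)·PV / [P·(1+y)²] = 11,392.5360 / (1,070.4699 × 1.151329) = 9.24371.

9.244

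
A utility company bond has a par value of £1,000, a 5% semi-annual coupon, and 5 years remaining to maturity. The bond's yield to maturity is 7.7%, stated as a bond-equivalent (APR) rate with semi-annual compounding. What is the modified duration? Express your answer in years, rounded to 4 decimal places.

Periodic yield y = 0.0385. First find Macaulay duration:
  t   CF        PV=CF/(1+0.0385)^t    t·PV
  1        25.00        24.0732        24.0732
  2        25.00        23.1807        46.3614
  3        25.00        22.3214        66.9641
  4        25.00        21.4938        85.9754
  5        25.00        20.6970       103.4850
  6        25.00        19.9297       119.5783
  7        25.00        19.1909       134.3360
  8        25.00        18.4794       147.8352
  9        25.00        17.7943       160.1489
  10    1,025.00       702.5203     7,025.2027
  Σ                    889.6807     7,913.9602
P = 889.6807; Macaulay duration = 7,913.9602 / 889.6807 = 8.89528 half-year periods = 4.44764 years.
Modified duration = D_Mac / (1 + y) = 4.44764 / 1.0385 = 4.28275 years.

4.2828 years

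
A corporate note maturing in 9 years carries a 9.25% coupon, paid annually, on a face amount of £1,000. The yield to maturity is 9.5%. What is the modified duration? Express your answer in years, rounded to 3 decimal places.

5.903 years

Periodic yield y = 0.095. First find Macaulay duration:
  t   CF        PV=CF/(1+0.095)^t    t·PV
  1        92.50        84.4749        84.4749
  2        92.50        77.1460       154.2920
  3        92.50        70.4530       211.3589
  4        92.50        64.3406       257.3625
  5        92.50        58.7586       293.7928
  6        92.50        53.6608       321.9647
  7        92.50        49.0053       343.0370
  8        92.50        44.7537       358.0295
  9     1,092.50       482.7190     4,344.4708
  Σ                    985.3118     6,368.7831
P = 985.3118; Macaulay duration = 6,368.7831 / 985.3118 = 6.46372 years.
Modified duration = D_Mac / (1 + y) = 6.46372 / 1.095 = 5.90294 years.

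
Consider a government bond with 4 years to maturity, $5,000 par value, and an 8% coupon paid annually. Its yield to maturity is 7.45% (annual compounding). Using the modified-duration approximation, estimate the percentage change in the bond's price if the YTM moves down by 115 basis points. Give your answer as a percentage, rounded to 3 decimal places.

+3.833%

Periodic yield y = 0.0745. Modified duration first:
  t   CF        PV=CF/(1+0.0745)^t    t·PV
  1       400.00       372.2662       372.2662
  2       400.00       346.4553       692.9105
  3       400.00       322.4339       967.3018
  4     5,400.00     4,051.0544    16,204.2178
  Σ                  5,092.2098    18,236.6963
P = 5,092.2098; D_Mac = 3.58129 yrs; D_mod = 3.58129/(1+0.0745) = 3.33299 yrs.
ΔP/P ≈ -D_mod · Δy = -3.33299 × (-0.0115) = +0.038329 = +3.8329%.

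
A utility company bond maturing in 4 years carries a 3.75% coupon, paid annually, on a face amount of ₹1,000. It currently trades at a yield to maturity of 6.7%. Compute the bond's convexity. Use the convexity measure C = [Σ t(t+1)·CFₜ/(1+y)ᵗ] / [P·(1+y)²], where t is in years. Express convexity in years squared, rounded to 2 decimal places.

16.26

With y = 0.067:
  t   CF        PV=CF/(1+0.067)^t    t·PV        t(t+1)·PV
  1        37.50        35.1453        35.1453          70.2905
  2        37.50        32.9384        65.8768         197.6304
  3        37.50        30.8701        92.6103         370.4412
  4     1,037.50       800.4430     3,201.7721      16,008.8606
  Σ                    899.3968     3,395.4045      16,647.2227
P = 899.3968.
Convexity = Σ t(t+1)·PV / [P·(1+y)²] = 16,647.2227 / (899.3968 × 1.138489) = 16.25779.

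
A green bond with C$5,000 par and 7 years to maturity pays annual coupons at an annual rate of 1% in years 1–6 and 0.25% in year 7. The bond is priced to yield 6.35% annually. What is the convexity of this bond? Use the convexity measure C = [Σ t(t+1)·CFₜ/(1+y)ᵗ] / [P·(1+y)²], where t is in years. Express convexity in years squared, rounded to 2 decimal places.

With y = 0.0635:
  t   CF        PV=CF/(1+0.0635)^t    t·PV        t(t+1)·PV
  1        50.00        47.0146        47.0146          94.0291
  2        50.00        44.2074        88.4148         265.2444
  3        50.00        41.5678       124.7035         498.8142
  4        50.00        39.0859       156.3436         781.7178
  5        50.00        36.7521       183.7607       1,102.5639
  6        50.00        34.5577       207.3463       1,451.4241
  7     5,012.50     3,257.5563    22,802.8939     182,423.1510
  Σ                  3,500.7418    23,610.4773     186,616.9446
P = 3,500.7418.
Convexity = Σ t(t+1)·PV / [P·(1+y)²] = 186,616.9446 / (3,500.7418 × 1.131032) = 47.13201.

47.13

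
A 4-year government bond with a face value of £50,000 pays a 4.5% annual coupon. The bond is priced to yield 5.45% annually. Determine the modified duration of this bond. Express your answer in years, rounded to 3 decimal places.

Periodic yield y = 0.0545. First find Macaulay duration:
  t   CF        PV=CF/(1+0.0545)^t    t·PV
  1     2,250.00     2,133.7127     2,133.7127
  2     2,250.00     2,023.4354     4,046.8709
  3     2,250.00     1,918.8577     5,756.5731
  4    52,250.00    42,257.1262   169,028.5048
  Σ                 48,333.1320   180,965.6614
P = 48,333.1320; Macaulay duration = 180,965.6614 / 48,333.1320 = 3.74413 years.
Modified duration = D_Mac / (1 + y) = 3.74413 / 1.0545 = 3.55062 years.

3.551 years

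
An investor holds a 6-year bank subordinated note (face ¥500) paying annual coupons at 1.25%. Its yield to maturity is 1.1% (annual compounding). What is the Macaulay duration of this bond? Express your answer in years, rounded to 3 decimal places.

5.819 years

Periodic yield y = 0.011. Discount each cash flow and weight by its year:
  t   CF        PV=CF/(1+0.011)^t    t·PV
  1         6.25         6.1820         6.1820
  2         6.25         6.1147        12.2295
  3         6.25         6.0482        18.1446
  4         6.25         5.9824        23.9296
  5         6.25         5.9173        29.5865
  6       506.25       474.0871     2,844.5224
  Σ                    504.3317     2,934.5946
Price P = Σ PV = 504.3317.
Macaulay duration = Σ(t·PV) / P = 2,934.5946 / 504.3317 = 5.81878 years.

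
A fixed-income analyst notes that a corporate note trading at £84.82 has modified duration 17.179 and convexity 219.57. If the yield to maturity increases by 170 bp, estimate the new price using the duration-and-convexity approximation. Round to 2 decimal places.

£62.74

Duration effect: -D_mod·Δy = -17.179 × (+0.017) = -0.292043
Convexity effect: ½·C·(Δy)² = 0.5 × 219.57 × (0.017)² = +0.031727865
ΔP/P ≈ -0.292043 + 0.031727865 = -0.260315135
New price ≈ 84.82 × (1 - 0.260315135) = 62.7400702493.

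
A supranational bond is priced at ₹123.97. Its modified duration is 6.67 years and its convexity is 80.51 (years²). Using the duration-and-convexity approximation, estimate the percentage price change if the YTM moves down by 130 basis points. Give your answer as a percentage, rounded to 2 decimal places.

Duration effect: -D_mod·Δy = -6.67 × (-0.013) = +0.086710
Convexity effect: ½·C·(Δy)² = 0.5 × 80.51 × (-0.013)² = +0.006803095
ΔP/P ≈ +0.086710 + 0.006803095 = +0.093513095
= +9.3513095%.

+9.35%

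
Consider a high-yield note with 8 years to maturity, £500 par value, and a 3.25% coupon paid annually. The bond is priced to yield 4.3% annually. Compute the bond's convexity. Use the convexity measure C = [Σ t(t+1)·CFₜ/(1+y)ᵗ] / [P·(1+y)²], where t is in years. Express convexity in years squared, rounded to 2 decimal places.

56.75

With y = 0.043:
  t   CF        PV=CF/(1+0.043)^t    t·PV        t(t+1)·PV
  1        16.25        15.5801        15.5801          31.1601
  2        16.25        14.9377        29.8755          89.6264
  3        16.25        14.3219        42.9657         171.8627
  4        16.25        13.7314        54.9258         274.6288
  5        16.25        13.1653        65.8267         394.9600
  6        16.25        12.6226        75.7354         530.1476
  7        16.25        12.1022        84.7152         677.7215
  8       516.25       368.6257     2,949.0055      26,541.0496
  Σ                    465.0869     3,318.6297      28,711.1567
P = 465.0869.
Convexity = Σ t(t+1)·PV / [P·(1+y)²] = 28,711.1567 / (465.0869 × 1.087849) = 56.74766.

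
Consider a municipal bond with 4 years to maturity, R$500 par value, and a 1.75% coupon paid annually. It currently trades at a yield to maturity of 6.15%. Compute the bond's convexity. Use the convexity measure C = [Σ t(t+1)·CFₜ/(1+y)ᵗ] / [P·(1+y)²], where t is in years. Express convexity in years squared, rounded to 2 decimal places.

17.09

With y = 0.0615:
  t   CF        PV=CF/(1+0.0615)^t    t·PV        t(t+1)·PV
  1         8.75         8.2431         8.2431          16.4861
  2         8.75         7.7655        15.5310          46.5929
  3         8.75         7.3156        21.9467          87.7868
  4       508.75       400.7047     1,602.8188       8,014.0938
  Σ                    424.0288     1,648.5395       8,164.9596
P = 424.0288.
Convexity = Σ t(t+1)·PV / [P·(1+y)²] = 8,164.9596 / (424.0288 × 1.126782) = 17.08908.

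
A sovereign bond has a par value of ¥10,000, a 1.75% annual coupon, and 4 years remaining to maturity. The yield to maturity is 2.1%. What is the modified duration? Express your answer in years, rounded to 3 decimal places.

3.817 years

Periodic yield y = 0.021. First find Macaulay duration:
  t   CF        PV=CF/(1+0.021)^t    t·PV
  1       175.00       171.4006       171.4006
  2       175.00       167.8752       335.7504
  3       175.00       164.4223       493.2670
  4    10,175.00     9,363.3541    37,453.4166
  Σ                  9,867.0523    38,453.8346
P = 9,867.0523; Macaulay duration = 38,453.8346 / 9,867.0523 = 3.89720 years.
Modified duration = D_Mac / (1 + y) = 3.89720 / 1.021 = 3.81704 years.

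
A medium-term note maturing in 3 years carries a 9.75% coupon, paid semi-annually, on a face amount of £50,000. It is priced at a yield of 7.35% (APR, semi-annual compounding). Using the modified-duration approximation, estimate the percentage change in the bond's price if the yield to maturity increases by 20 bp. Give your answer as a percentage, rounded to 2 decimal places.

-0.52%

Periodic yield y = 0.03675. Modified duration first:
  t   CF        PV=CF/(1+0.03675)^t    t·PV
  1     2,437.50     2,351.0972     2,351.0972
  2     2,437.50     2,267.7571     4,535.5142
  3     2,437.50     2,187.3712     6,562.1136
  4     2,437.50     2,109.8348     8,439.3391
  5     2,437.50     2,035.0468    10,175.2341
  6    52,437.50    42,227.7279   253,366.3671
  Σ                 53,178.8349   285,429.6653
P = 53,178.8349; D_Mac = 5.36735 half-year periods = 2.68368 yrs; D_mod = 2.68368/(1+0.03675) = 2.58855 yrs.
ΔP/P ≈ -D_mod · Δy = -2.58855 × (+0.002) = -0.005177 = -0.5177%.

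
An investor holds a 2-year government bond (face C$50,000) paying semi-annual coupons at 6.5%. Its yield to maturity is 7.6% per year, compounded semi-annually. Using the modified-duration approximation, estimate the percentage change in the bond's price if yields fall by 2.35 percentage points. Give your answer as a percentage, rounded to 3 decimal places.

+4.316%

Periodic yield y = 0.038. Modified duration first:
  t   CF        PV=CF/(1+0.038)^t    t·PV
  1     1,625.00     1,565.5106     1,565.5106
  2     1,625.00     1,508.1990     3,016.3981
  3     1,625.00     1,452.9856     4,358.9567
  4    51,625.00    44,470.3606   177,881.4422
  Σ                 48,997.0558   186,822.3076
P = 48,997.0558; D_Mac = 3.81293 half-year periods = 1.90646 yrs; D_mod = 1.90646/(1+0.038) = 1.83667 yrs.
ΔP/P ≈ -D_mod · Δy = -1.83667 × (-0.0235) = +0.043162 = +4.3162%.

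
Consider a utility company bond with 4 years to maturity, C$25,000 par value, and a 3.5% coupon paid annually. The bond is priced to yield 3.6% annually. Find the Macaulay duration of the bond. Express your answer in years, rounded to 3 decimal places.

3.801 years

Periodic yield y = 0.036. Discount each cash flow and weight by its year:
  t   CF        PV=CF/(1+0.036)^t    t·PV
  1       875.00       844.5946       844.5946
  2       875.00       815.2457     1,630.4915
  3       875.00       786.9167     2,360.7502
  4    25,875.00    22,461.6335    89,846.5340
  Σ                 24,908.3906    94,682.3703
Price P = Σ PV = 24,908.3906.
Macaulay duration = Σ(t·PV) / P = 94,682.3703 / 24,908.3906 = 3.80122 years.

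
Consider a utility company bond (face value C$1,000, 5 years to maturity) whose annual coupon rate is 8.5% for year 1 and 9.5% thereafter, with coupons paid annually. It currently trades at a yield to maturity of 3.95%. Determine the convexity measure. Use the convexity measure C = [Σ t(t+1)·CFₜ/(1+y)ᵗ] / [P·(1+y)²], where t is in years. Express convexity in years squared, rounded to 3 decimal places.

22.728

With y = 0.0395:
  t   CF        PV=CF/(1+0.0395)^t    t·PV        t(t+1)·PV
  1        85.00        81.7701        81.7701         163.5402
  2        95.00        87.9174       175.8347         527.5041
  3        95.00        84.5766       253.7297       1,014.9190
  4        95.00        81.3628       325.4510       1,627.2550
  5     1,095.00       902.1768     4,510.8840      27,065.3038
  Σ                  1,237.8036     5,347.6695      30,398.5221
P = 1,237.8036.
Convexity = Σ t(t+1)·PV / [P·(1+y)²] = 30,398.5221 / (1,237.8036 × 1.080560) = 22.72750.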